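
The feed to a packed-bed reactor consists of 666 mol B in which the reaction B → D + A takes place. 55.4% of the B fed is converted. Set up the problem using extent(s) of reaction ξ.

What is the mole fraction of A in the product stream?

B reacted = 0.554 × 666 = 369 mol; ν_B = −1, so ξ = 369/1 = 369 mol.
Outlet amounts (n = n₀ + ν ξ):
  B: 666 − 1(369) = 297
  D: 0 + 1(369) = 369
  A: 0 + 1(369) = 369
Total out = 1035 mol; y_A = 369 / 1035 = 0.3565.

0.356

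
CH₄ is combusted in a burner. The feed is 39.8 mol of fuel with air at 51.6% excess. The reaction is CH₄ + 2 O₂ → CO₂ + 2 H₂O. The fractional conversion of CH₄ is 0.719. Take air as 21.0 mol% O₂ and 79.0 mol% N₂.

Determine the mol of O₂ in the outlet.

Stoichiometric O₂ = 2 × 39.8 = 79.6 mol; O₂ fed = 79.6 × 1.516 = 120.7 mol.
N₂ fed = 120.7 × 79/21 = 454 mol.
Fuel reacted = 0.719 × 39.8 → ξ = 28.62 mol.
Outlet (n = n₀ + ν ξ):
  CH₄: 39.8 − 1(28.62) = 11.18
  O₂: 120.7 − 2(28.62) = 63.44
  N₂: 454 (inert)
  CO₂: 0 + 1(28.62) = 28.62
  H₂O: 0 + 2(28.62) = 57.23

63.4 mol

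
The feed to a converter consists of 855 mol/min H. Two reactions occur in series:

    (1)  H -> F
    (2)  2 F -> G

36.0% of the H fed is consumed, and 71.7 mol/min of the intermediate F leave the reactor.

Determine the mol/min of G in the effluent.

Conversion of H: H consumed = 1ξ₁ = 0.36 × 855 → ξ₁ = 307.8 mol/min.
F balance: n_F = 0 + 1ξ₁ − 2ξ₂ = 71.7 → ξ₂ = (1·307.8 − 71.7)/2 = 118.1 mol/min.
Outlet amounts (n = n₀ + Σ ν·ξ):
  H: 855 − 1(307.8) = 547.2
  F: 0 + 1(307.8) − 2(118.1) = 71.7
  G: 0 + 1(118.1) = 118.1

118 mol/min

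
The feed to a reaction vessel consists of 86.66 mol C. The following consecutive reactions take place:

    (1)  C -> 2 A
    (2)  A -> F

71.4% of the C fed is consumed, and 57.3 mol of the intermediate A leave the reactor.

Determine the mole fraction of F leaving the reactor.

Conversion of C: C consumed = 1ξ₁ = 0.714 × 86.66 → ξ₁ = 61.88 mol.
A balance: n_A = 0 + 2ξ₁ − 1ξ₂ = 57.3 → ξ₂ = (2·61.88 − 57.3)/1 = 66.45 mol.
Outlet amounts (n = n₀ + Σ ν·ξ):
  C: 86.66 − 1(61.88) = 24.78
  A: 0 + 2(61.88) − 1(66.45) = 57.3
  F: 0 + 1(66.45) = 66.45
Total out = 148.5 mol; y_F = 66.45 / 148.5 = 0.4474.

0.447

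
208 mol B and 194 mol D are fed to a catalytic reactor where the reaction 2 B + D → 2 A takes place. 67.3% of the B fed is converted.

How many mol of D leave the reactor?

124 mol

B reacted = 0.673 × 208 = 140 mol; ν_B = −2, so ξ = 140/2 = 69.99 mol.
Outlet amounts (n = n₀ + ν ξ):
  B: 208 − 2(69.99) = 68.02
  D: 194 − 1(69.99) = 124
  A: 0 + 2(69.99) = 140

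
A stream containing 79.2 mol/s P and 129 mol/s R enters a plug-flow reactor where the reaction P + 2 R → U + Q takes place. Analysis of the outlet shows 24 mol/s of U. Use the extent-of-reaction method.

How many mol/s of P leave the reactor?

For U: n = n₀ + 1ξ → 24 = 0 + 1ξ, giving ξ = 24 mol/s.
Outlet amounts (n = n₀ + ν ξ):
  P: 79.2 − 1(24) = 55.2
  R: 129 − 2(24) = 81
  U: 0 + 1(24) = 24
  Q: 0 + 1(24) = 24

55.2 mol/s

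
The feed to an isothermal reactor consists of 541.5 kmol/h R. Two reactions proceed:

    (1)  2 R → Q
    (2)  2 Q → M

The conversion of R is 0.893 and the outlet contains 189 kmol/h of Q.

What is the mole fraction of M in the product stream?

Conversion of R: R consumed = 2ξ₁ = 0.893 × 541.5 → ξ₁ = 241.8 kmol/h.
Q balance: n_Q = 0 + 1ξ₁ − 2ξ₂ = 189 → ξ₂ = (1·241.8 − 189)/2 = 26.39 kmol/h.
Outlet amounts (n = n₀ + Σ ν·ξ):
  R: 541.5 − 2(241.8) = 57.94
  Q: 0 + 1(241.8) − 2(26.39) = 189
  M: 0 + 1(26.39) = 26.39
Total out = 273.3 kmol/h; y_M = 26.39 / 273.3 = 0.09655.

0.0965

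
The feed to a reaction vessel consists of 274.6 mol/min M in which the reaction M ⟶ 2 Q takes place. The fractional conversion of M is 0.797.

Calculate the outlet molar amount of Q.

M reacted = 0.797 × 274.6 = 218.9 mol/min; ν_M = −1, so ξ = 218.9/1 = 218.9 mol/min.
Outlet amounts (n = n₀ + ν ξ):
  M: 274.6 − 1(218.9) = 55.74
  Q: 0 + 2(218.9) = 437.7

438 mol/min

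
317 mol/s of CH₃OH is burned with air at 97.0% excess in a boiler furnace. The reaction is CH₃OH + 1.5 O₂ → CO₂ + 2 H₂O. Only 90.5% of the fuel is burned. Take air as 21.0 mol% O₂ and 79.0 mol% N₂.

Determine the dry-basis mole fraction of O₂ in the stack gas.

Stoichiometric O₂ = 1.5 × 317 = 475.5 mol/s; O₂ fed = 475.5 × 1.970 = 936.7 mol/s.
N₂ fed = 936.7 × 79/21 = 3524 mol/s.
Fuel reacted = 0.905 × 317 → ξ = 286.9 mol/s.
Outlet (n = n₀ + ν ξ):
  CH₃OH: 317 − 1(286.9) = 30.12
  O₂: 936.7 − 1.5(286.9) = 506.4
  N₂: 3524 (inert)
  CO₂: 0 + 1(286.9) = 286.9
  H₂O: 0 + 2(286.9) = 573.8
Dry total = 4347 mol/s; y_O₂ (dry) = 506.4 / 4347 = 0.1165.

0.116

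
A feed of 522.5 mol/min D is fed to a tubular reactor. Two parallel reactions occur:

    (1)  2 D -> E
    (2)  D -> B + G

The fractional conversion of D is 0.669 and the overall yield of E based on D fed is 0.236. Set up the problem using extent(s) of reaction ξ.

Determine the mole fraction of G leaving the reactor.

0.205

Yield of E: 1ξ₁ / 522.5 = 0.236 → ξ₁ = 123.3 mol/min.
Conversion of D: 2ξ₁ + 1ξ₂ = 0.669 × 522.5 = 349.6 → ξ₂ = 102.9 mol/min.
Outlet amounts (n = n₀ + Σ ν·ξ):
  D: 522.5 − 2(123.3) − 1(102.9) = 172.9
  E: 0 + 1(123.3) = 123.3
  B: 0 + 1(102.9) = 102.9
  G: 0 + 1(102.9) = 102.9
Total out = 502.1 mol/min; y_G = 102.9 / 502.1 = 0.205.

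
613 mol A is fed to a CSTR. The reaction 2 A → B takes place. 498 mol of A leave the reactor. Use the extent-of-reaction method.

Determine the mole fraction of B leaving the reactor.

0.104

For A: n = n₀ − 2ξ → 498 = 613 − 2ξ, giving ξ = 57.5 mol.
Outlet amounts (n = n₀ + ν ξ):
  A: 613 − 2(57.5) = 498
  B: 0 + 1(57.5) = 57.5
Total out = 555.5 mol; y_B = 57.5 / 555.5 = 0.1035.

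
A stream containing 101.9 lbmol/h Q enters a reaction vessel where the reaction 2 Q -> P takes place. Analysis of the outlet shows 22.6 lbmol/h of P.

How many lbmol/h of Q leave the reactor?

For P: n = n₀ + 1ξ → 22.6 = 0 + 1ξ, giving ξ = 22.6 lbmol/h.
Outlet amounts (n = n₀ + ν ξ):
  Q: 101.9 − 2(22.6) = 56.7
  P: 0 + 1(22.6) = 22.6

56.7 lbmol/h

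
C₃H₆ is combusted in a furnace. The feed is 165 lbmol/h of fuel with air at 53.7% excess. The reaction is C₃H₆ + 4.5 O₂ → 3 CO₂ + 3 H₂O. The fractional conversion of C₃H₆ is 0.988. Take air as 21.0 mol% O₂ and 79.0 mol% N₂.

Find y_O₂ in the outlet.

0.0718

Stoichiometric O₂ = 4.5 × 165 = 742.5 lbmol/h; O₂ fed = 742.5 × 1.537 = 1141 lbmol/h.
N₂ fed = 1141 × 79/21 = 4293 lbmol/h.
Fuel reacted = 0.988 × 165 → ξ = 163 lbmol/h.
Outlet (n = n₀ + ν ξ):
  C₃H₆: 165 − 1(163) = 1.98
  O₂: 1141 − 4.5(163) = 407.6
  N₂: 4293 (inert)
  CO₂: 0 + 3(163) = 489.1
  H₂O: 0 + 3(163) = 489.1
Total out = 5681 lbmol/h; y_O₂ = 407.6 / 5681 = 0.07175.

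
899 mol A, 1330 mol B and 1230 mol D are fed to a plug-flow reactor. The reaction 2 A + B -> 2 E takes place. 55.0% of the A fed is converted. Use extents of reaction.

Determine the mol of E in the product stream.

A reacted = 0.55 × 899 = 494.5 mol; ν_A = −2, so ξ = 494.5/2 = 247.2 mol.
Outlet amounts (n = n₀ + ν ξ):
  A: 899 − 2(247.2) = 404.5
  B: 1330 − 1(247.2) = 1083
  E: 0 + 2(247.2) = 494.5
  D: 1230 (inert)

494 mol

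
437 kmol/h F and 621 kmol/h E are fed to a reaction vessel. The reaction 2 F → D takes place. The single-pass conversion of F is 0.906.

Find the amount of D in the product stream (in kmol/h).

F reacted = 0.906 × 437 = 395.9 kmol/h; ν_F = −2, so ξ = 395.9/2 = 198 kmol/h.
Outlet amounts (n = n₀ + ν ξ):
  F: 437 − 2(198) = 41.08
  D: 0 + 1(198) = 198
  E: 621 (inert)

198 kmol/h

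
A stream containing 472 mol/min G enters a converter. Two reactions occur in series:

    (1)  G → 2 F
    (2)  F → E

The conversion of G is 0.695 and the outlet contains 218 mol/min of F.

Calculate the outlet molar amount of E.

Conversion of G: G consumed = 1ξ₁ = 0.695 × 472 → ξ₁ = 328 mol/min.
F balance: n_F = 0 + 2ξ₁ − 1ξ₂ = 218 → ξ₂ = (2·328 − 218)/1 = 438.1 mol/min.
Outlet amounts (n = n₀ + Σ ν·ξ):
  G: 472 − 1(328) = 144
  F: 0 + 2(328) − 1(438.1) = 218
  E: 0 + 1(438.1) = 438.1

438 mol/min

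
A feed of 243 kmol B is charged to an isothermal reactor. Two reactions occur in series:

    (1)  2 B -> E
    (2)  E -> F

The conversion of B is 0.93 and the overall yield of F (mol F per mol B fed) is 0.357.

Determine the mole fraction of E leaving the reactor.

0.202

Conversion of B: B consumed = 2ξ₁ = 0.93 × 243 → ξ₁ = 113 kmol.
Yield of F: 1ξ₂ / 243 = 0.357 → ξ₂ = 86.75 kmol.
Outlet amounts (n = n₀ + Σ ν·ξ):
  B: 243 − 2(113) = 17.01
  E: 0 + 1(113) − 1(86.75) = 26.24
  F: 0 + 1(86.75) = 86.75
Total out = 130 kmol; y_E = 26.24 / 130 = 0.2019.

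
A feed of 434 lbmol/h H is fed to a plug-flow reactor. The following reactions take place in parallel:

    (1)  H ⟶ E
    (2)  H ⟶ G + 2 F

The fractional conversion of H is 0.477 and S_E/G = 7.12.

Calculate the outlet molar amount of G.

25.5 lbmol/h

Conversion of H: H consumed = 0.477 × 434 = 207 lbmol/h = 1ξ₁ + 1ξ₂.
Selectivity: 1ξ₁ / (1ξ₂) = 7.12 → ξ₁ = 7.12 ξ₂.
Substitute: (1·7.12 + 1) ξ₂ = 207 → ξ₂ = 25.49 lbmol/h, ξ₁ = 181.5 lbmol/h.
Outlet amounts (n = n₀ + Σ ν·ξ):
  H: 434 − 1(181.5) − 1(25.49) = 227
  E: 0 + 1(181.5) = 181.5
  G: 0 + 1(25.49) = 25.49
  F: 0 + 2(25.49) = 50.99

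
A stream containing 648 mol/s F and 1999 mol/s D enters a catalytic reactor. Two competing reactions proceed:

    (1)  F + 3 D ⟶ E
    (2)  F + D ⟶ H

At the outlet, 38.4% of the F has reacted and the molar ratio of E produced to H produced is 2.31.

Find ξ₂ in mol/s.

ξ₂ = 75.2 mol/s

Conversion of F: F consumed = 0.384 × 648 = 248.8 mol/s = 1ξ₁ + 1ξ₂.
Selectivity: 1ξ₁ / (1ξ₂) = 2.31 → ξ₁ = 2.31 ξ₂.
Substitute: (1·2.31 + 1) ξ₂ = 248.8 → ξ₂ = 75.18 mol/s, ξ₁ = 173.7 mol/s.
Outlet amounts (n = n₀ + Σ ν·ξ):
  F: 648 − 1(173.7) − 1(75.18) = 399.2
  D: 1999 − 3(173.7) − 1(75.18) = 1403
  E: 0 + 1(173.7) = 173.7
  H: 0 + 1(75.18) = 75.18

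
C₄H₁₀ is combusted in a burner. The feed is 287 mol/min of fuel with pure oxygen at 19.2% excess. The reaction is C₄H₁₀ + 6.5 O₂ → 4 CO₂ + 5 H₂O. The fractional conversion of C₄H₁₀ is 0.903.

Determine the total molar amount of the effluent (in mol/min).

Stoichiometric O₂ = 6.5 × 287 = 1866 mol/min; O₂ fed = 1866 × 1.192 = 2224 mol/min.
Fuel reacted = 0.903 × 287 → ξ = 259.2 mol/min.
Outlet (n = n₀ + ν ξ):
  C₄H₁₀: 287 − 1(259.2) = 27.84
  O₂: 2224 − 6.5(259.2) = 539.1
  CO₂: 0 + 4(259.2) = 1037
  H₂O: 0 + 5(259.2) = 1296
Total out = 27.84 + 539.1 + 1037 + 1296 = 2899 mol/min.

2900 mol/min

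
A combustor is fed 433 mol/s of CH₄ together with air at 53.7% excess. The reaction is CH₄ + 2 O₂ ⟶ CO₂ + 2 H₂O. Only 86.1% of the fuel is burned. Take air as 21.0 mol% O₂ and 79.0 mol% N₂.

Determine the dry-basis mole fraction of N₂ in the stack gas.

Stoichiometric O₂ = 2 × 433 = 866 mol/s; O₂ fed = 866 × 1.537 = 1331 mol/s.
N₂ fed = 1331 × 79/21 = 5007 mol/s.
Fuel reacted = 0.861 × 433 → ξ = 372.8 mol/s.
Outlet (n = n₀ + ν ξ):
  CH₄: 433 − 1(372.8) = 60.19
  O₂: 1331 − 2(372.8) = 585.4
  N₂: 5007 (inert)
  CO₂: 0 + 1(372.8) = 372.8
  H₂O: 0 + 2(372.8) = 745.6
Dry total = 6026 mol/s; y_N₂ (dry) = 5007 / 6026 = 0.831.

0.831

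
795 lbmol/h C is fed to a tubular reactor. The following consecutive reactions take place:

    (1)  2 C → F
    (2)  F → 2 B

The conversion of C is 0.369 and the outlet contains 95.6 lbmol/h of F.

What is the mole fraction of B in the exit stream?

Conversion of C: C consumed = 2ξ₁ = 0.369 × 795 → ξ₁ = 146.7 lbmol/h.
F balance: n_F = 0 + 1ξ₁ − 1ξ₂ = 95.6 → ξ₂ = (1·146.7 − 95.6)/1 = 51.08 lbmol/h.
Outlet amounts (n = n₀ + Σ ν·ξ):
  C: 795 − 2(146.7) = 501.6
  F: 0 + 1(146.7) − 1(51.08) = 95.6
  B: 0 + 2(51.08) = 102.2
Total out = 699.4 lbmol/h; y_B = 102.2 / 699.4 = 0.1461.

0.146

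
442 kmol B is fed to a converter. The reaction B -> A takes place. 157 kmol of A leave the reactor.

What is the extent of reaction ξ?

ξ = 157 kmol

For A: n = n₀ + 1ξ → 157 = 0 + 1ξ, giving ξ = 157 kmol.
Outlet amounts (n = n₀ + ν ξ):
  B: 442 − 1(157) = 285
  A: 0 + 1(157) = 157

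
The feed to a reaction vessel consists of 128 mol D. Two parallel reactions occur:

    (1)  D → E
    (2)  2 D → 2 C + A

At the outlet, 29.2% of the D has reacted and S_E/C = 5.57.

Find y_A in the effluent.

0.0217

Conversion of D: D consumed = 0.292 × 128 = 37.38 mol = 1ξ₁ + 2ξ₂.
Selectivity: 1ξ₁ / (2ξ₂) = 5.57 → ξ₁ = 11.14 ξ₂.
Substitute: (1·11.14 + 2) ξ₂ = 37.38 → ξ₂ = 2.844 mol, ξ₁ = 31.69 mol.
Outlet amounts (n = n₀ + Σ ν·ξ):
  D: 128 − 1(31.69) − 2(2.844) = 90.62
  E: 0 + 1(31.69) = 31.69
  C: 0 + 2(2.844) = 5.689
  A: 0 + 1(2.844) = 2.844
Total out = 130.8 mol; y_A = 2.844 / 130.8 = 0.02174.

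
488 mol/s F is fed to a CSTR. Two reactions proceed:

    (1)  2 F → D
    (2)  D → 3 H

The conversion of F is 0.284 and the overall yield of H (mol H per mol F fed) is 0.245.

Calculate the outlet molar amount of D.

29.4 mol/s

Conversion of F: F consumed = 2ξ₁ = 0.284 × 488 → ξ₁ = 69.3 mol/s.
Yield of H: 3ξ₂ / 488 = 0.245 → ξ₂ = 39.85 mol/s.
Outlet amounts (n = n₀ + Σ ν·ξ):
  F: 488 − 2(69.3) = 349.4
  D: 0 + 1(69.3) − 1(39.85) = 29.44
  H: 0 + 3(39.85) = 119.6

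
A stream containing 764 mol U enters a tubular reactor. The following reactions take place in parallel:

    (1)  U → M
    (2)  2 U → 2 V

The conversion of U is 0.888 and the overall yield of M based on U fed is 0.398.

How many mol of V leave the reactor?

374 mol

Yield of M: 1ξ₁ / 764 = 0.398 → ξ₁ = 304.1 mol.
Conversion of U: 1ξ₁ + 2ξ₂ = 0.888 × 764 = 678.4 → ξ₂ = 187.2 mol.
Outlet amounts (n = n₀ + Σ ν·ξ):
  U: 764 − 1(304.1) − 2(187.2) = 85.57
  M: 0 + 1(304.1) = 304.1
  V: 0 + 2(187.2) = 374.4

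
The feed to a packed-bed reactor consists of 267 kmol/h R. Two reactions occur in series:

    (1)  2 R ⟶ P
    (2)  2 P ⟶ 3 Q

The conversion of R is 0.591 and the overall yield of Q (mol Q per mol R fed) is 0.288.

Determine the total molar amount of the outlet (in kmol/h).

Conversion of R: R consumed = 2ξ₁ = 0.591 × 267 → ξ₁ = 78.9 kmol/h.
Yield of Q: 3ξ₂ / 267 = 0.288 → ξ₂ = 25.63 kmol/h.
Outlet amounts (n = n₀ + Σ ν·ξ):
  R: 267 − 2(78.9) = 109.2
  P: 0 + 1(78.9) − 2(25.63) = 27.63
  Q: 0 + 3(25.63) = 76.9
Total out = 109.2 + 27.63 + 76.9 = 213.7 kmol/h.

214 kmol/h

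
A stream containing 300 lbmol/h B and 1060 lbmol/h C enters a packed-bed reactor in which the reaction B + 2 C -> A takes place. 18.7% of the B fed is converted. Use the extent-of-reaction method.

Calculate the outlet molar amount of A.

56.1 lbmol/h

B reacted = 0.187 × 300 = 56.1 lbmol/h; ν_B = −1, so ξ = 56.1/1 = 56.1 lbmol/h.
Outlet amounts (n = n₀ + ν ξ):
  B: 300 − 1(56.1) = 243.9
  C: 1060 − 2(56.1) = 947.8
  A: 0 + 1(56.1) = 56.1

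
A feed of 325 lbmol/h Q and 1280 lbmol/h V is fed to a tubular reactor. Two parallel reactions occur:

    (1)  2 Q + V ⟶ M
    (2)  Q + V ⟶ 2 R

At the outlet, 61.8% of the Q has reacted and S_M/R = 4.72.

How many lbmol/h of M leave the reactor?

Conversion of Q: Q consumed = 0.618 × 325 = 200.8 lbmol/h = 2ξ₁ + 1ξ₂.
Selectivity: 1ξ₁ / (2ξ₂) = 4.72 → ξ₁ = 9.44 ξ₂.
Substitute: (2·9.44 + 1) ξ₂ = 200.8 → ξ₂ = 10.1 lbmol/h, ξ₁ = 95.37 lbmol/h.
Outlet amounts (n = n₀ + Σ ν·ξ):
  Q: 325 − 2(95.37) − 1(10.1) = 124.2
  V: 1280 − 1(95.37) − 1(10.1) = 1175
  M: 0 + 1(95.37) = 95.37
  R: 0 + 2(10.1) = 20.21

95.4 lbmol/h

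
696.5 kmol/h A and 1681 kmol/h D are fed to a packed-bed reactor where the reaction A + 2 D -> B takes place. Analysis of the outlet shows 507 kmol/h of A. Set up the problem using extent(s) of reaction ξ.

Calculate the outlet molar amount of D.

1300 kmol/h

For A: n = n₀ − 1ξ → 507 = 696.5 − 1ξ, giving ξ = 189.5 kmol/h.
Outlet amounts (n = n₀ + ν ξ):
  A: 696.5 − 1(189.5) = 507
  D: 1681 − 2(189.5) = 1302
  B: 0 + 1(189.5) = 189.5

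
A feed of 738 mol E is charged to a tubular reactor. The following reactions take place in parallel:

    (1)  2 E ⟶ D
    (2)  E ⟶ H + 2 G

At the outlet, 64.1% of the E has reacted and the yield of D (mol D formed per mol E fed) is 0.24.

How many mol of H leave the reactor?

119 mol

Yield of D: 1ξ₁ / 738 = 0.24 → ξ₁ = 177.1 mol.
Conversion of E: 2ξ₁ + 1ξ₂ = 0.641 × 738 = 473.1 → ξ₂ = 118.8 mol.
Outlet amounts (n = n₀ + Σ ν·ξ):
  E: 738 − 2(177.1) − 1(118.8) = 264.9
  D: 0 + 1(177.1) = 177.1
  H: 0 + 1(118.8) = 118.8
  G: 0 + 2(118.8) = 237.6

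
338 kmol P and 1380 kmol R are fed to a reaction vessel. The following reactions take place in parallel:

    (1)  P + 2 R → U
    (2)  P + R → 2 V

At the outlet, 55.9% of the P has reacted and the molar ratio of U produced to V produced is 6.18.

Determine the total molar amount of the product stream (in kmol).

1370 kmol

Conversion of P: P consumed = 0.559 × 338 = 188.9 kmol = 1ξ₁ + 1ξ₂.
Selectivity: 1ξ₁ / (2ξ₂) = 6.18 → ξ₁ = 12.36 ξ₂.
Substitute: (1·12.36 + 1) ξ₂ = 188.9 → ξ₂ = 14.14 kmol, ξ₁ = 174.8 kmol.
Outlet amounts (n = n₀ + Σ ν·ξ):
  P: 338 − 1(174.8) − 1(14.14) = 149.1
  R: 1380 − 2(174.8) − 1(14.14) = 1016
  U: 0 + 1(174.8) = 174.8
  V: 0 + 2(14.14) = 28.28
Total out = 149.1 + 1016 + 174.8 + 28.28 = 1368 kmol.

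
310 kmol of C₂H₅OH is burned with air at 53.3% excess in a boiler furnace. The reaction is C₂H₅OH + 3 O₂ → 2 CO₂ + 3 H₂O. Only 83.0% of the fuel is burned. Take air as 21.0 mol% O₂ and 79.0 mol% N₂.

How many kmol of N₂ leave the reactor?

Stoichiometric O₂ = 3 × 310 = 930 kmol; O₂ fed = 930 × 1.533 = 1426 kmol.
N₂ fed = 1426 × 79/21 = 5363 kmol.
Fuel reacted = 0.83 × 310 → ξ = 257.3 kmol.
Outlet (n = n₀ + ν ξ):
  C₂H₅OH: 310 − 1(257.3) = 52.7
  O₂: 1426 − 3(257.3) = 653.8
  N₂: 5363 (inert)
  CO₂: 0 + 2(257.3) = 514.6
  H₂O: 0 + 3(257.3) = 771.9

5360 kmol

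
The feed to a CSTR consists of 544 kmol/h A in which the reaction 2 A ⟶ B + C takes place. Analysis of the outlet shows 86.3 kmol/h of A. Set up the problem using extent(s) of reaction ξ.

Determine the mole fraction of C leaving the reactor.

0.421

For A: n = n₀ − 2ξ → 86.3 = 544 − 2ξ, giving ξ = 228.8 kmol/h.
Outlet amounts (n = n₀ + ν ξ):
  A: 544 − 2(228.8) = 86.3
  B: 0 + 1(228.8) = 228.8
  C: 0 + 1(228.8) = 228.8
Total out = 544 kmol/h; y_C = 228.8 / 544 = 0.4207.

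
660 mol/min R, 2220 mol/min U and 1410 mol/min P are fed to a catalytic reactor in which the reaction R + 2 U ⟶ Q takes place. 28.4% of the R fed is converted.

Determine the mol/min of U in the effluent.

R reacted = 0.284 × 660 = 187.4 mol/min; ν_R = −1, so ξ = 187.4/1 = 187.4 mol/min.
Outlet amounts (n = n₀ + ν ξ):
  R: 660 − 1(187.4) = 472.6
  U: 2220 − 2(187.4) = 1845
  Q: 0 + 1(187.4) = 187.4
  P: 1410 (inert)

1850 mol/min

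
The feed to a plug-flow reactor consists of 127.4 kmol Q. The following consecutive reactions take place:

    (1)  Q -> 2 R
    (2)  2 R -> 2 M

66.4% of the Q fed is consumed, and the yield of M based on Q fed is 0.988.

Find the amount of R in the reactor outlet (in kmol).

Conversion of Q: Q consumed = 1ξ₁ = 0.664 × 127.4 → ξ₁ = 84.59 kmol.
Yield of M: 2ξ₂ / 127.4 = 0.988 → ξ₂ = 62.94 kmol.
Outlet amounts (n = n₀ + Σ ν·ξ):
  Q: 127.4 − 1(84.59) = 42.81
  R: 0 + 2(84.59) − 2(62.94) = 43.32
  M: 0 + 2(62.94) = 125.9

43.3 kmol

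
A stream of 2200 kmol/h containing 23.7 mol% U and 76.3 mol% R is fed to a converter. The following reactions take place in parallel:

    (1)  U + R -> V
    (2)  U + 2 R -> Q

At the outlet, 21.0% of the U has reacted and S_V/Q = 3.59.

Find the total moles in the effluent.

2070 kmol/h

Conversion of U: U consumed = 0.21 × 521.4 = 109.5 kmol/h = 1ξ₁ + 1ξ₂.
Selectivity: 1ξ₁ / (1ξ₂) = 3.59 → ξ₁ = 3.59 ξ₂.
Substitute: (1·3.59 + 1) ξ₂ = 109.5 → ξ₂ = 23.85 kmol/h, ξ₁ = 85.64 kmol/h.
Outlet amounts (n = n₀ + Σ ν·ξ):
  U: 521.4 − 1(85.64) − 1(23.85) = 411.9
  R: 1679 − 1(85.64) − 2(23.85) = 1545
  V: 0 + 1(85.64) = 85.64
  Q: 0 + 1(23.85) = 23.85
Total out = 411.9 + 1545 + 85.64 + 23.85 = 2067 kmol/h.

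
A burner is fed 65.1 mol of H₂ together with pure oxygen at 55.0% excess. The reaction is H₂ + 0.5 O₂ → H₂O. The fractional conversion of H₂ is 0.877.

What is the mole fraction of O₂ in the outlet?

0.252

Stoichiometric O₂ = 0.5 × 65.1 = 32.55 mol; O₂ fed = 32.55 × 1.550 = 50.45 mol.
Fuel reacted = 0.877 × 65.1 → ξ = 57.09 mol.
Outlet (n = n₀ + ν ξ):
  H₂: 65.1 − 1(57.09) = 8.007
  O₂: 50.45 − 0.5(57.09) = 21.91
  H₂O: 0 + 1(57.09) = 57.09
Total out = 87.01 mol; y_O₂ = 21.91 / 87.01 = 0.2518.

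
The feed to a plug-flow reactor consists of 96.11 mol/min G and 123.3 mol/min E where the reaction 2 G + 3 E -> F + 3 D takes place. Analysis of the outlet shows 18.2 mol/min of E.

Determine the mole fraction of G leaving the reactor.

For E: n = n₀ − 3ξ → 18.2 = 123.3 − 3ξ, giving ξ = 35.03 mol/min.
Outlet amounts (n = n₀ + ν ξ):
  G: 96.11 − 2(35.03) = 26.04
  E: 123.3 − 3(35.03) = 18.2
  F: 0 + 1(35.03) = 35.03
  D: 0 + 3(35.03) = 105.1
Total out = 184.4 mol/min; y_G = 26.04 / 184.4 = 0.1413.

0.141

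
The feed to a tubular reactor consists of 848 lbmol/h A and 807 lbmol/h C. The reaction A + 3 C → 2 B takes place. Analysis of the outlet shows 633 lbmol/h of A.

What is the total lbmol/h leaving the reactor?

1220 lbmol/h

For A: n = n₀ − 1ξ → 633 = 848 − 1ξ, giving ξ = 215 lbmol/h.
Outlet amounts (n = n₀ + ν ξ):
  A: 848 − 1(215) = 633
  C: 807 − 3(215) = 162
  B: 0 + 2(215) = 430
Total out = 633 + 162 + 430 = 1225 lbmol/h.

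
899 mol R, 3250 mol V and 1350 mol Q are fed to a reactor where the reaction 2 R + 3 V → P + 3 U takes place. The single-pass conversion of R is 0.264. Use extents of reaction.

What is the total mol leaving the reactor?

R reacted = 0.264 × 899 = 237.3 mol; ν_R = −2, so ξ = 237.3/2 = 118.7 mol.
Outlet amounts (n = n₀ + ν ξ):
  R: 899 − 2(118.7) = 661.7
  V: 3250 − 3(118.7) = 2894
  P: 0 + 1(118.7) = 118.7
  U: 0 + 3(118.7) = 356
  Q: 1350 (inert)
Total out = 661.7 + 2894 + 118.7 + 356 + 1350 = 5380 mol.

5380 mol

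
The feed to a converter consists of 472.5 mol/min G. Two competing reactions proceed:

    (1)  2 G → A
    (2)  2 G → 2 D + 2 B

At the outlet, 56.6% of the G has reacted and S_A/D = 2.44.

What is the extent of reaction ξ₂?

ξ₂ = 22.7 mol/min

Conversion of G: G consumed = 0.566 × 472.5 = 267.4 mol/min = 2ξ₁ + 2ξ₂.
Selectivity: 1ξ₁ / (2ξ₂) = 2.44 → ξ₁ = 4.88 ξ₂.
Substitute: (2·4.88 + 2) ξ₂ = 267.4 → ξ₂ = 22.74 mol/min, ξ₁ = 111 mol/min.
Outlet amounts (n = n₀ + Σ ν·ξ):
  G: 472.5 − 2(111) − 2(22.74) = 205.1
  A: 0 + 1(111) = 111
  D: 0 + 2(22.74) = 45.48
  B: 0 + 2(22.74) = 45.48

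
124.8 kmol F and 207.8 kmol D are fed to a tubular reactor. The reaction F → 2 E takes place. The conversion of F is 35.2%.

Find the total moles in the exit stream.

377 kmol

F reacted = 0.352 × 124.8 = 43.93 kmol; ν_F = −1, so ξ = 43.93/1 = 43.93 kmol.
Outlet amounts (n = n₀ + ν ξ):
  F: 124.8 − 1(43.93) = 80.87
  E: 0 + 2(43.93) = 87.86
  D: 207.8 (inert)
Total out = 80.87 + 87.86 + 207.8 = 376.5 kmol.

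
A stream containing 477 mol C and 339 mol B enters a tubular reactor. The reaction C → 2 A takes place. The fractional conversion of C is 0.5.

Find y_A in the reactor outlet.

C reacted = 0.5 × 477 = 238.5 mol; ν_C = −1, so ξ = 238.5/1 = 238.5 mol.
Outlet amounts (n = n₀ + ν ξ):
  C: 477 − 1(238.5) = 238.5
  A: 0 + 2(238.5) = 477
  B: 339 (inert)
Total out = 1054 mol; y_A = 477 / 1054 = 0.4523.

0.452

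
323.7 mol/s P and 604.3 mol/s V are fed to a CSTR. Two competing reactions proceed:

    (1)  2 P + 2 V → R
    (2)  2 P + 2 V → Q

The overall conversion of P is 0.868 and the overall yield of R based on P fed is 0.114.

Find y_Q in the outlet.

0.204

Yield of R: 1ξ₁ / 323.7 = 0.114 → ξ₁ = 36.9 mol/s.
Conversion of P: 2ξ₁ + 2ξ₂ = 0.868 × 323.7 = 281 → ξ₂ = 103.6 mol/s.
Outlet amounts (n = n₀ + Σ ν·ξ):
  P: 323.7 − 2(36.9) − 2(103.6) = 42.73
  V: 604.3 − 2(36.9) − 2(103.6) = 323.3
  R: 0 + 1(36.9) = 36.9
  Q: 0 + 1(103.6) = 103.6
Total out = 506.5 mol/s; y_Q = 103.6 / 506.5 = 0.2045.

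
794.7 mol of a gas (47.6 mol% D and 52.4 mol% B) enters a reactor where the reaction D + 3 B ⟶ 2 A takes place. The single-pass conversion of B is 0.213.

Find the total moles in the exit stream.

736 mol

B reacted = 0.213 × 416.4 = 88.7 mol; ν_B = −3, so ξ = 88.7/3 = 29.57 mol.
Outlet amounts (n = n₀ + ν ξ):
  D: 378.3 − 1(29.57) = 348.7
  B: 416.4 − 3(29.57) = 327.7
  A: 0 + 2(29.57) = 59.13
Total out = 348.7 + 327.7 + 59.13 = 735.6 mol.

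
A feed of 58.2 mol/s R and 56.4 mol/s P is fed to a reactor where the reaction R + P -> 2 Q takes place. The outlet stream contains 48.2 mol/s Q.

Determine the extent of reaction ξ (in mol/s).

For Q: n = n₀ + 2ξ → 48.2 = 0 + 2ξ, giving ξ = 24.1 mol/s.
Outlet amounts (n = n₀ + ν ξ):
  R: 58.2 − 1(24.1) = 34.1
  P: 56.4 − 1(24.1) = 32.3
  Q: 0 + 2(24.1) = 48.2

ξ = 24.1 mol/s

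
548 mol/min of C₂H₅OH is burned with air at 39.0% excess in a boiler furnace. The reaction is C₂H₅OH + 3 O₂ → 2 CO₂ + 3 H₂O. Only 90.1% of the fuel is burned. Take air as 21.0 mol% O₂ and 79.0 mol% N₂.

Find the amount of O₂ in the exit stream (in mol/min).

804 mol/min

Stoichiometric O₂ = 3 × 548 = 1644 mol/min; O₂ fed = 1644 × 1.390 = 2285 mol/min.
N₂ fed = 2285 × 79/21 = 8597 mol/min.
Fuel reacted = 0.901 × 548 → ξ = 493.7 mol/min.
Outlet (n = n₀ + ν ξ):
  C₂H₅OH: 548 − 1(493.7) = 54.25
  O₂: 2285 − 3(493.7) = 803.9
  N₂: 8597 (inert)
  CO₂: 0 + 2(493.7) = 987.5
  H₂O: 0 + 3(493.7) = 1481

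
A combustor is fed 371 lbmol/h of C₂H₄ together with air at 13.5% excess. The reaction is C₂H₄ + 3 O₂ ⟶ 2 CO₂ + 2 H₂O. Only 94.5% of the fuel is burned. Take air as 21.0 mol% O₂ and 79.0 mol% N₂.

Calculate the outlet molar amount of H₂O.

Stoichiometric O₂ = 3 × 371 = 1113 lbmol/h; O₂ fed = 1113 × 1.135 = 1263 lbmol/h.
N₂ fed = 1263 × 79/21 = 4752 lbmol/h.
Fuel reacted = 0.945 × 371 → ξ = 350.6 lbmol/h.
Outlet (n = n₀ + ν ξ):
  C₂H₄: 371 − 1(350.6) = 20.41
  O₂: 1263 − 3(350.6) = 211.5
  N₂: 4752 (inert)
  CO₂: 0 + 2(350.6) = 701.2
  H₂O: 0 + 2(350.6) = 701.2

701 lbmol/h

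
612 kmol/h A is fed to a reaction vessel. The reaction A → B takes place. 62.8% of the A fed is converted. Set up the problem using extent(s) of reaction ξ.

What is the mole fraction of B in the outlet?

A reacted = 0.628 × 612 = 384.3 kmol/h; ν_A = −1, so ξ = 384.3/1 = 384.3 kmol/h.
Outlet amounts (n = n₀ + ν ξ):
  A: 612 − 1(384.3) = 227.7
  B: 0 + 1(384.3) = 384.3
Total out = 612 kmol/h; y_B = 384.3 / 612 = 0.628.

0.628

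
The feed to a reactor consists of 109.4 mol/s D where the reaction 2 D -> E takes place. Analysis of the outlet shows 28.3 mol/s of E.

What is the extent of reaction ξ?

ξ = 28.3 mol/s

For E: n = n₀ + 1ξ → 28.3 = 0 + 1ξ, giving ξ = 28.3 mol/s.
Outlet amounts (n = n₀ + ν ξ):
  D: 109.4 − 2(28.3) = 52.8
  E: 0 + 1(28.3) = 28.3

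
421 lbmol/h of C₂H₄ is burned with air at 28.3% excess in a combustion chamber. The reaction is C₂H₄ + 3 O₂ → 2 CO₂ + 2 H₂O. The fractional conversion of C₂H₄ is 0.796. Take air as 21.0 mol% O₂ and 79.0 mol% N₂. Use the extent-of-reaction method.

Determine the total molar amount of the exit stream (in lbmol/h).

8140 lbmol/h

Stoichiometric O₂ = 3 × 421 = 1263 lbmol/h; O₂ fed = 1263 × 1.283 = 1620 lbmol/h.
N₂ fed = 1620 × 79/21 = 6096 lbmol/h.
Fuel reacted = 0.796 × 421 → ξ = 335.1 lbmol/h.
Outlet (n = n₀ + ν ξ):
  C₂H₄: 421 − 1(335.1) = 85.88
  O₂: 1620 − 3(335.1) = 615.1
  N₂: 6096 (inert)
  CO₂: 0 + 2(335.1) = 670.2
  H₂O: 0 + 2(335.1) = 670.2
Total out = 85.88 + 615.1 + 6096 + 670.2 + 670.2 = 8137 lbmol/h.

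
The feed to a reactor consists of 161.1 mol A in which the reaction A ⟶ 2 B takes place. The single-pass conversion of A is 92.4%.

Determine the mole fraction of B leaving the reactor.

A reacted = 0.924 × 161.1 = 148.9 mol; ν_A = −1, so ξ = 148.9/1 = 148.9 mol.
Outlet amounts (n = n₀ + ν ξ):
  A: 161.1 − 1(148.9) = 12.24
  B: 0 + 2(148.9) = 297.7
Total out = 310 mol; y_B = 297.7 / 310 = 0.9605.

0.96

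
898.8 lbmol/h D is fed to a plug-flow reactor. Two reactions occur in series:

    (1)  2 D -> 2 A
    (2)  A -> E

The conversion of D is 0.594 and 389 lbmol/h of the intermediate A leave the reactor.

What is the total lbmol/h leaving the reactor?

899 lbmol/h

Conversion of D: D consumed = 2ξ₁ = 0.594 × 898.8 → ξ₁ = 266.9 lbmol/h.
A balance: n_A = 0 + 2ξ₁ − 1ξ₂ = 389 → ξ₂ = (2·266.9 − 389)/1 = 144.9 lbmol/h.
Outlet amounts (n = n₀ + Σ ν·ξ):
  D: 898.8 − 2(266.9) = 364.9
  A: 0 + 2(266.9) − 1(144.9) = 389
  E: 0 + 1(144.9) = 144.9
Total out = 364.9 + 389 + 144.9 = 898.8 lbmol/h.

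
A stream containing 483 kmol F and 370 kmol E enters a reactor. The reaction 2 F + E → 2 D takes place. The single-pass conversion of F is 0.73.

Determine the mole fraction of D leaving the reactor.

F reacted = 0.73 × 483 = 352.6 kmol; ν_F = −2, so ξ = 352.6/2 = 176.3 kmol.
Outlet amounts (n = n₀ + ν ξ):
  F: 483 − 2(176.3) = 130.4
  E: 370 − 1(176.3) = 193.7
  D: 0 + 2(176.3) = 352.6
Total out = 676.7 kmol; y_D = 352.6 / 676.7 = 0.521.

0.521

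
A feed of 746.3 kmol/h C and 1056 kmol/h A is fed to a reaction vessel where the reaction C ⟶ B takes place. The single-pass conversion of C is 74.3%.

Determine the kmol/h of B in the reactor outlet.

C reacted = 0.743 × 746.3 = 554.5 kmol/h; ν_C = −1, so ξ = 554.5/1 = 554.5 kmol/h.
Outlet amounts (n = n₀ + ν ξ):
  C: 746.3 − 1(554.5) = 191.8
  B: 0 + 1(554.5) = 554.5
  A: 1056 (inert)

555 kmol/h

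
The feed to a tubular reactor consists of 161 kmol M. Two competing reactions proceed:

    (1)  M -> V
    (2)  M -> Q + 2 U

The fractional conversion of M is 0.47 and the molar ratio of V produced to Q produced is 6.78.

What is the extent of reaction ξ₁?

Conversion of M: M consumed = 0.47 × 161 = 75.67 kmol = 1ξ₁ + 1ξ₂.
Selectivity: 1ξ₁ / (1ξ₂) = 6.78 → ξ₁ = 6.78 ξ₂.
Substitute: (1·6.78 + 1) ξ₂ = 75.67 → ξ₂ = 9.726 kmol, ξ₁ = 65.94 kmol.
Outlet amounts (n = n₀ + Σ ν·ξ):
  M: 161 − 1(65.94) − 1(9.726) = 85.33
  V: 0 + 1(65.94) = 65.94
  Q: 0 + 1(9.726) = 9.726
  U: 0 + 2(9.726) = 19.45

ξ₁ = 65.9 kmol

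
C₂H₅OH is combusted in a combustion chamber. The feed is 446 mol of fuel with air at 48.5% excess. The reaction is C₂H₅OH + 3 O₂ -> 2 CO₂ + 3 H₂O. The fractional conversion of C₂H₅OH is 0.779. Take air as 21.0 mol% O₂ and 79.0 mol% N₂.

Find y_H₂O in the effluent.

0.102

Stoichiometric O₂ = 3 × 446 = 1338 mol; O₂ fed = 1338 × 1.485 = 1987 mol.
N₂ fed = 1987 × 79/21 = 7475 mol.
Fuel reacted = 0.779 × 446 → ξ = 347.4 mol.
Outlet (n = n₀ + ν ξ):
  C₂H₅OH: 446 − 1(347.4) = 98.57
  O₂: 1987 − 3(347.4) = 944.6
  N₂: 7475 (inert)
  CO₂: 0 + 2(347.4) = 694.9
  H₂O: 0 + 3(347.4) = 1042
Total out = 10260 mol; y_H₂O = 1042 / 10260 = 0.1016.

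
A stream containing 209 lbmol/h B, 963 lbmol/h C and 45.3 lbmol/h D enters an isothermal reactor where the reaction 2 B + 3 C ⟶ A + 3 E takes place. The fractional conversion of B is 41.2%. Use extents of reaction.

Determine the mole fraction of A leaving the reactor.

0.0367

B reacted = 0.412 × 209 = 86.11 lbmol/h; ν_B = −2, so ξ = 86.11/2 = 43.05 lbmol/h.
Outlet amounts (n = n₀ + ν ξ):
  B: 209 − 2(43.05) = 122.9
  C: 963 − 3(43.05) = 833.8
  A: 0 + 1(43.05) = 43.05
  E: 0 + 3(43.05) = 129.2
  D: 45.3 (inert)
Total out = 1174 lbmol/h; y_A = 43.05 / 1174 = 0.03667.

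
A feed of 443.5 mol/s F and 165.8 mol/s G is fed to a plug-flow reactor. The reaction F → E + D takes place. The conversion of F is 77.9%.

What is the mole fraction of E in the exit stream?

F reacted = 0.779 × 443.5 = 345.5 mol/s; ν_F = −1, so ξ = 345.5/1 = 345.5 mol/s.
Outlet amounts (n = n₀ + ν ξ):
  F: 443.5 − 1(345.5) = 98.01
  E: 0 + 1(345.5) = 345.5
  D: 0 + 1(345.5) = 345.5
  G: 165.8 (inert)
Total out = 954.8 mol/s; y_E = 345.5 / 954.8 = 0.3618.

0.362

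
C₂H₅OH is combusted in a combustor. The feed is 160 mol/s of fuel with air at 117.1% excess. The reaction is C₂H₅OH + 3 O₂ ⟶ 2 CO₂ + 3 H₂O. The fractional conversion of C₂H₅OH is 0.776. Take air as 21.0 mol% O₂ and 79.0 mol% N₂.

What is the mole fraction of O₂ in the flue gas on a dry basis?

0.137

Stoichiometric O₂ = 3 × 160 = 480 mol/s; O₂ fed = 480 × 2.171 = 1042 mol/s.
N₂ fed = 1042 × 79/21 = 3920 mol/s.
Fuel reacted = 0.776 × 160 → ξ = 124.2 mol/s.
Outlet (n = n₀ + ν ξ):
  C₂H₅OH: 160 − 1(124.2) = 35.84
  O₂: 1042 − 3(124.2) = 669.6
  N₂: 3920 (inert)
  CO₂: 0 + 2(124.2) = 248.3
  H₂O: 0 + 3(124.2) = 372.5
Dry total = 4874 mol/s; y_O₂ (dry) = 669.6 / 4874 = 0.1374.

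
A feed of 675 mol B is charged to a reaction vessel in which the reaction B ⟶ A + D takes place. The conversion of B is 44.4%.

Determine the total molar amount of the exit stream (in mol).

B reacted = 0.444 × 675 = 299.7 mol; ν_B = −1, so ξ = 299.7/1 = 299.7 mol.
Outlet amounts (n = n₀ + ν ξ):
  B: 675 − 1(299.7) = 375.3
  A: 0 + 1(299.7) = 299.7
  D: 0 + 1(299.7) = 299.7
Total out = 375.3 + 299.7 + 299.7 = 974.7 mol.

975 mol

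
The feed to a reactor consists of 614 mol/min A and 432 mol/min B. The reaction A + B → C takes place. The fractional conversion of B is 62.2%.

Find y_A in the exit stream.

B reacted = 0.622 × 432 = 268.7 mol/min; ν_B = −1, so ξ = 268.7/1 = 268.7 mol/min.
Outlet amounts (n = n₀ + ν ξ):
  A: 614 − 1(268.7) = 345.3
  B: 432 − 1(268.7) = 163.3
  C: 0 + 1(268.7) = 268.7
Total out = 777.3 mol/min; y_A = 345.3 / 777.3 = 0.4442.

0.444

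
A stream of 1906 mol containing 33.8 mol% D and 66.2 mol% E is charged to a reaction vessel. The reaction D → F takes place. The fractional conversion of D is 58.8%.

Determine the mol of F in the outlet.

D reacted = 0.588 × 644.2 = 378.8 mol; ν_D = −1, so ξ = 378.8/1 = 378.8 mol.
Outlet amounts (n = n₀ + ν ξ):
  D: 644.2 − 1(378.8) = 265.4
  F: 0 + 1(378.8) = 378.8
  E: 1262 (inert)

379 mol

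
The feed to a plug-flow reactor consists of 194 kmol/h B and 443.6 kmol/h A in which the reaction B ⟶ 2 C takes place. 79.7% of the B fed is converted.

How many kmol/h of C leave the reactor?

309 kmol/h

B reacted = 0.797 × 194 = 154.6 kmol/h; ν_B = −1, so ξ = 154.6/1 = 154.6 kmol/h.
Outlet amounts (n = n₀ + ν ξ):
  B: 194 − 1(154.6) = 39.38
  C: 0 + 2(154.6) = 309.2
  A: 443.6 (inert)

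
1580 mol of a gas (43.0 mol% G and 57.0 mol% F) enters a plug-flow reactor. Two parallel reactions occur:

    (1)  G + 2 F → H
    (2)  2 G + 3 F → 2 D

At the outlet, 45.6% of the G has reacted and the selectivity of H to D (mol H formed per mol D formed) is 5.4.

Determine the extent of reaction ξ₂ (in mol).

ξ₂ = 24.2 mol

Conversion of G: G consumed = 0.456 × 679.4 = 309.8 mol = 1ξ₁ + 2ξ₂.
Selectivity: 1ξ₁ / (2ξ₂) = 5.4 → ξ₁ = 10.8 ξ₂.
Substitute: (1·10.8 + 2) ξ₂ = 309.8 → ξ₂ = 24.2 mol, ξ₁ = 261.4 mol.
Outlet amounts (n = n₀ + Σ ν·ξ):
  G: 679.4 − 1(261.4) − 2(24.2) = 369.6
  F: 900.6 − 2(261.4) − 3(24.2) = 305.2
  H: 0 + 1(261.4) = 261.4
  D: 0 + 2(24.2) = 48.41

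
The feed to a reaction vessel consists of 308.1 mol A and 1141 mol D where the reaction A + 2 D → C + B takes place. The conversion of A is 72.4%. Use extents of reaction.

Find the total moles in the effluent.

A reacted = 0.724 × 308.1 = 223.1 mol; ν_A = −1, so ξ = 223.1/1 = 223.1 mol.
Outlet amounts (n = n₀ + ν ξ):
  A: 308.1 − 1(223.1) = 85.04
  D: 1141 − 2(223.1) = 694.9
  C: 0 + 1(223.1) = 223.1
  B: 0 + 1(223.1) = 223.1
Total out = 85.04 + 694.9 + 223.1 + 223.1 = 1226 mol.

1230 mol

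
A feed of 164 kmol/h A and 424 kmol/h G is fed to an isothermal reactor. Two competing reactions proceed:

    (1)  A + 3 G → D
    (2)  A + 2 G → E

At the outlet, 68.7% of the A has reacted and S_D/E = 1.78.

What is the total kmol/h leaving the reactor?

Conversion of A: A consumed = 0.687 × 164 = 112.7 kmol/h = 1ξ₁ + 1ξ₂.
Selectivity: 1ξ₁ / (1ξ₂) = 1.78 → ξ₁ = 1.78 ξ₂.
Substitute: (1·1.78 + 1) ξ₂ = 112.7 → ξ₂ = 40.53 kmol/h, ξ₁ = 72.14 kmol/h.
Outlet amounts (n = n₀ + Σ ν·ξ):
  A: 164 − 1(72.14) − 1(40.53) = 51.33
  G: 424 − 3(72.14) − 2(40.53) = 126.5
  D: 0 + 1(72.14) = 72.14
  E: 0 + 1(40.53) = 40.53
Total out = 51.33 + 126.5 + 72.14 + 40.53 = 290.5 kmol/h.

291 kmol/h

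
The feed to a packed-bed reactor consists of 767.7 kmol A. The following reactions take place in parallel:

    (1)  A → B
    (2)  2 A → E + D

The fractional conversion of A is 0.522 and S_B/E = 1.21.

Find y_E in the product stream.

0.163

Conversion of A: A consumed = 0.522 × 767.7 = 400.7 kmol = 1ξ₁ + 2ξ₂.
Selectivity: 1ξ₁ / (1ξ₂) = 1.21 → ξ₁ = 1.21 ξ₂.
Substitute: (1·1.21 + 2) ξ₂ = 400.7 → ξ₂ = 124.8 kmol, ξ₁ = 151.1 kmol.
Outlet amounts (n = n₀ + Σ ν·ξ):
  A: 767.7 − 1(151.1) − 2(124.8) = 367
  B: 0 + 1(151.1) = 151.1
  E: 0 + 1(124.8) = 124.8
  D: 0 + 1(124.8) = 124.8
Total out = 767.7 kmol; y_E = 124.8 / 767.7 = 0.1626.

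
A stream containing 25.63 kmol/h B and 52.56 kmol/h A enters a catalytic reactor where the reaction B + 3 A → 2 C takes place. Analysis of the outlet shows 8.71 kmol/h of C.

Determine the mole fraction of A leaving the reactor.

0.568

For C: n = n₀ + 2ξ → 8.71 = 0 + 2ξ, giving ξ = 4.355 kmol/h.
Outlet amounts (n = n₀ + ν ξ):
  B: 25.63 − 1(4.355) = 21.27
  A: 52.56 − 3(4.355) = 39.5
  C: 0 + 2(4.355) = 8.71
Total out = 69.48 kmol/h; y_A = 39.5 / 69.48 = 0.5684.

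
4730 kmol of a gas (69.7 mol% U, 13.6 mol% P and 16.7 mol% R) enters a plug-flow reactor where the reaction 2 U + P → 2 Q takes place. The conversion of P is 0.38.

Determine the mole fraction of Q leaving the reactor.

P reacted = 0.38 × 643.3 = 244.4 kmol; ν_P = −1, so ξ = 244.4/1 = 244.4 kmol.
Outlet amounts (n = n₀ + ν ξ):
  U: 3297 − 2(244.4) = 2808
  P: 643.3 − 1(244.4) = 398.8
  Q: 0 + 2(244.4) = 488.9
  R: 789.9 (inert)
Total out = 4486 kmol; y_Q = 488.9 / 4486 = 0.109.

0.109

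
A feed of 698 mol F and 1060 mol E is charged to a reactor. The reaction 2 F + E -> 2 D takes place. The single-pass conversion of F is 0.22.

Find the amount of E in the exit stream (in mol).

F reacted = 0.22 × 698 = 153.6 mol; ν_F = −2, so ξ = 153.6/2 = 76.78 mol.
Outlet amounts (n = n₀ + ν ξ):
  F: 698 − 2(76.78) = 544.4
  E: 1060 − 1(76.78) = 983.2
  D: 0 + 2(76.78) = 153.6

983 mol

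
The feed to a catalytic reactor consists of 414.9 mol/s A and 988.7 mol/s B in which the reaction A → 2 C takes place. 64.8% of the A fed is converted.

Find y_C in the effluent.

0.322

A reacted = 0.648 × 414.9 = 268.9 mol/s; ν_A = −1, so ξ = 268.9/1 = 268.9 mol/s.
Outlet amounts (n = n₀ + ν ξ):
  A: 414.9 − 1(268.9) = 146
  C: 0 + 2(268.9) = 537.7
  B: 988.7 (inert)
Total out = 1672 mol/s; y_C = 537.7 / 1672 = 0.3215.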